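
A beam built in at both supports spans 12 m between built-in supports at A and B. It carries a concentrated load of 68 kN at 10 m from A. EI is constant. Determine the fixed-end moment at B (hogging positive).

M_B = 94.44 kN·m

Release both end moments; the primary structure is a simply-supported span AB with redundants M_A and M_B.
Simple-span end rotations at A and B under the given loads:
  at A: point load 68 at a = 10: Pab(L + b)/(6LEI) = 264.4/EI
  at B: point load 68 at a = 10: Pab(L + a)/(6LEI) = 415.6/EI
  θ_A0 = 264.4/EI,  θ_B0 = 415.6/EI
Flexibility coefficients: a unit moment at one end gives L/(3EI) there and L/(6EI) at the far end, so f₁₁ = f₂₂ = 4/EI and f₁₂ = f₂₁ = 2/EI.
Compatibility — zero rotation at each built-in end:
  4 M_A + 2 M_B = 264.4
  2 M_A + 4 M_B = 415.6
Solving the pair gives M_A = 18.89 kN·m and M_B = 94.44 kN·m (hogging).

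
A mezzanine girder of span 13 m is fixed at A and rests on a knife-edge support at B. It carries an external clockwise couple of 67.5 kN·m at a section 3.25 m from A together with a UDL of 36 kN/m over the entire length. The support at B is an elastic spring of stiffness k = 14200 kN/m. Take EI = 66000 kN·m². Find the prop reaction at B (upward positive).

R_B = 177.8 kN

Choose R_B as the redundant. The primary structure is the cantilever fixed at A.
Deflection at B on the released cantilever, summing each load's contribution:
  clockwise couple 67.5 at a = 3.25: M₀a(2L − a)/(2EI) = 2495/EI
  UDL 36: wL⁴/(8EI) = 128524/EI
  δ_0 = 131020/EI
Tip deflection under a unit load at B: L³/(3EI) = 732.3/EI.
With EI = 66000 kN·m²: δ_0 = 1.9851 m and δ_{BB} = 0.011096 m/kN.
Compatibility — the spring shortens by R_B/k under the reaction it provides: δ_0 − R_B·δ_{BB} = R_B/k. With 1/k = 0.00007 m/kN, R_B = δ_0 / (δ_{BB} + 1/k) = 1.9851 / (0.011096 + 0.00007) = 177.8 kN.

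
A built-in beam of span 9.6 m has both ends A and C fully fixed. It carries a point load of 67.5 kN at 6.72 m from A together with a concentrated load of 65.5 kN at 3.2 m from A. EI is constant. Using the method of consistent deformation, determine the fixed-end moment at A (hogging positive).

M_A = 134 kN·m

Take the two fixed-end moments M_A, M_C as redundants; the released structure is the simple span AC.
End rotations of the released simple span under the applied load (×1/EI):
  at A: point load 67.5 at a = 6.72: Pab(L + b)/(6LEI) = 283/EI
  at C: point load 67.5 at a = 6.72: Pab(L + a)/(6LEI) = 370.1/EI
  at A: point load 65.5 at a = 3.2: Pab(L + b)/(6LEI) = 372.6/EI
  at C: point load 65.5 at a = 3.2: Pab(L + a)/(6LEI) = 298.1/EI
  θ_A0 = 655.7/EI,  θ_C0 = 668.2/EI
Flexibility coefficients: a unit moment at one end gives L/(3EI) there and L/(6EI) at the far end, so f₁₁ = f₂₂ = 3.2/EI and f₁₂ = f₂₁ = 1.6/EI.
Compatibility — zero rotation at each built-in end:
  3.2 M_A + 1.6 M_C = 655.7
  1.6 M_A + 3.2 M_C = 668.2
Solving the pair gives M_A = 134 kN·m and M_C = 141.8 kN·m (hogging).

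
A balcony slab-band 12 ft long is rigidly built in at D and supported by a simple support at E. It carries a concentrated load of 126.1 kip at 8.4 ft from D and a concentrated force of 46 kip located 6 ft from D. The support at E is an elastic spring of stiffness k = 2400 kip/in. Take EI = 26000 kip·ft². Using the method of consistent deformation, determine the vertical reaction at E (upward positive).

Remove the prop at E; the released (primary) structure is a cantilever built in at D.
Primary-structure tip deflection at E by superposition:
  point load 126.1 at a = 8.4: Pa²(3L − a)/(6EI) = 40929/EI
  point load 46 at a = 6: Pa²(3L − a)/(6EI) = 8280/EI
  δ_0 = 49209/EI
Tip deflection under a unit load at E: L³/(3EI) = 576/EI.
With EI = 26000 kip·ft²: δ_0 = 1.8927 ft and δ_{EE} = 0.022154 ft/kip.
Compatibility — the spring shortens by R_E/k under the reaction it provides: δ_0 − R_E·δ_{EE} = R_E/k. With 1/k = 1/(2400×12) ft/kip = 0.000035 ft/kip, R_E = δ_0 / (δ_{EE} + 1/k) = 1.8927 / (0.022154 + 0.000035) = 85.3 kip.

R_E = 85.3 kip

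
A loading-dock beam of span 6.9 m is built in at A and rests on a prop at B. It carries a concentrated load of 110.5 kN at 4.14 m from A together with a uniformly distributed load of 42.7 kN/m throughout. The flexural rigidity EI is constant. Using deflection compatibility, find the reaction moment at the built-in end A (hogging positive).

Choose R_B as the redundant. The primary structure is the cantilever fixed at A.
Primary-structure tip deflection at B by superposition:
  point load 110.5 at a = 4.14: Pa²(3L − a)/(6EI) = 5227/EI
  UDL 42.7: wL⁴/(8EI) = 12099/EI
  δ_0 = 17326/EI
Flexibility coefficient — unit upward force at B: δ_{BB} = L³/(3EI) = 109.5/EI.
Compatibility at B: δ_0 − R_B·δ_{BB} = 0, so R_B = 17326/109.5 = 158.2 kN.
Moment equilibrium about A: M_A = Σ(load moments about A) − R_B·L = 1474 − 158.2×6.9 = 382.2 kN·m.

M_A = 382.2 kN·m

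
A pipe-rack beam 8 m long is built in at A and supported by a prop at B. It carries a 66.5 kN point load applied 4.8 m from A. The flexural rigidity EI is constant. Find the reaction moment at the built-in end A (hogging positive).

Choose R_B as the redundant. The primary structure is the cantilever fixed at A.
Primary-structure tip deflection at B by superposition:
  point load 66.5 at a = 4.8: Pa²(3L − a)/(6EI) = 4903/EI
Flexibility coefficient — unit upward force at B: δ_{BB} = L³/(3EI) = 170.7/EI.
The prop prevents deflection at B: R_B = δ_0/δ_{BB} = 4903/170.7 = 28.73 kN.
Moment equilibrium about A: M_A = Σ(load moments about A) − R_B·L = 319.2 − 28.73×8 = 89.38 kN·m.

M_A = 89.38 kN·m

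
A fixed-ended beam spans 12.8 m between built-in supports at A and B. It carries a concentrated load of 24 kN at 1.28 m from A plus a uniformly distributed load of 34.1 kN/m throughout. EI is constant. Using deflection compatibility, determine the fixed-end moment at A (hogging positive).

Take the two fixed-end moments M_A, M_B as redundants; the released structure is the simple span AB.
Simple-span end rotations at A and B under the given loads:
  at A: point load 24 at a = 1.28: Pab(L + b)/(6LEI) = 112.1/EI
  at B: point load 24 at a = 1.28: Pab(L + a)/(6LEI) = 64.88/EI
  at A: UDL 34.1: wL³/(24EI) = 2980/EI
  at B: UDL 34.1: wL³/(24EI) = 2980/EI
  θ_A0 = 3092/EI,  θ_B0 = 3045/EI
Flexibility coefficients: a unit moment at one end gives L/(3EI) there and L/(6EI) at the far end, so f₁₁ = f₂₂ = 4.267/EI and f₁₂ = f₂₁ = 2.133/EI.
Compatibility — zero rotation at each built-in end:
  4.267 M_A + 2.133 M_B = 3092
  2.133 M_A + 4.267 M_B = 3045
Solving the pair gives M_A = 490.5 kN·m and M_B = 468.3 kN·m (hogging).

M_A = 490.5 kN·m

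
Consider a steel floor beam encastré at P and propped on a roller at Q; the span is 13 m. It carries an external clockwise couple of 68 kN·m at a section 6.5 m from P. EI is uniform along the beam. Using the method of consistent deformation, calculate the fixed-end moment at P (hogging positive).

M_P = -8.5 kN·m

Remove the prop at Q; the released (primary) structure is a cantilever built in at P.
Deflection at Q on the released cantilever, summing each load's contribution:
  clockwise couple 68 at a = 6.5: M₀a(2L − a)/(2EI) = 4310/EI
Flexibility coefficient — unit upward force at Q: δ_{QQ} = L³/(3EI) = 732.3/EI.
The prop prevents deflection at Q: R_Q = δ_0/δ_{QQ} = 4310/732.3 = 5.885 kN.
Moment equilibrium about P: M_P = Σ(load moments about P) − R_Q·L = 68 − 5.885×13 = -8.5 kN·m.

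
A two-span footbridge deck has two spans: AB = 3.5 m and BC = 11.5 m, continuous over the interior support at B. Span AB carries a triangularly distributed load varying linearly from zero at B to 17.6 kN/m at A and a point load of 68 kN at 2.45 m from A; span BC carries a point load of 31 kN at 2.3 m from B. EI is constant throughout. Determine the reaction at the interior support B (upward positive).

R_B = 102.1 kN

Release continuity at B by inserting a hinge; the redundant is the internal moment M_B. The primary structure is two simply-supported spans AB and BC.
End slopes at the hinge B, treating each span as simply supported:
  span AB: triangular load, peak 17.6: 7w₀L³/(360EI) = 14.67/EI
  span AB: point load 68 at a = 2.45: Pab(L + a)/(6LEI) = 49.56/EI
  span BC: point load 31 at a = 2.3: Pab(L + b)/(6LEI) = 196.8/EI
  relative rotation θ_0 = (64.24 + 196.8)/EI = 261/EI
A unit hogging moment at B produces rotation L₁/(3EI) + L₂/(3EI) = 5/EI.
Compatibility: M_B·(L₁+L₂)/(3EI) = θ_0, giving M_B = 52.2 kN·m (hogging).
Span AB, ΣM about A with M_B applied at B: R_B^{AB}·3.5 = 202.5 + 52.2, so R_B^{AB} = 72.78 kN and R_A = 98.8 − 72.78 = 26.02 kN.
Span BC, ΣM about C: R_B^{BC}·11.5 = 285.2 + 52.2, so R_B^{BC} = 29.34 kN and R_C = 31 − 29.34 = 1.66 kN.
R_B = 72.78 + 29.34 = 102.1 kN.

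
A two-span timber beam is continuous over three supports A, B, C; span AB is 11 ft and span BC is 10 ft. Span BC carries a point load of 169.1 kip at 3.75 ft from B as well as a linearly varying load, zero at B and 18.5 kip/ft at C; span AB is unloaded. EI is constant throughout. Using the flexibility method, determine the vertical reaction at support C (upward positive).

R_C = 104.6 kip

Release continuity at B by inserting a hinge; the redundant is the internal moment M_B. The primary structure is two simply-supported spans AB and BC.
End slopes at the hinge B, treating each span as simply supported:
  span BC: point load 169.1 at a = 3.75: Pab(L + b)/(6LEI) = 1073/EI
  span BC: triangular load, peak 18.5: 7w₀L³/(360EI) = 359.7/EI
  relative rotation θ_0 = (0 + 1433)/EI = 1433/EI
A unit hogging moment at B produces rotation L₁/(3EI) + L₂/(3EI) = 7/EI.
Slope continuity at B: θ_0 = M_B·7/EI, so M_B = 1433/7 = 204.7 kip·ft (hogging).
Span BC, ΣM about C: R_B^{BC}·10 = 1365 + 204.7, so R_B^{BC} = 157 kip and R_C = 261.6 − 157 = 104.6 kip.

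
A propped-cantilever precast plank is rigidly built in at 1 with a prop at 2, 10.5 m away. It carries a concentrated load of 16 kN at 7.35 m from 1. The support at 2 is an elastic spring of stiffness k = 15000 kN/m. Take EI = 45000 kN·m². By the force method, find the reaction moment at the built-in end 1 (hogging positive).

Take the reaction at 2 as the redundant and release it; the primary structure is a cantilever fixed at 1.
Downward deflection at the released point 2 due to the loads:
  point load 16 at a = 7.35: Pa²(3L − a)/(6EI) = 3479/EI
Tip deflection under a unit load at 2: L³/(3EI) = 385.9/EI.
With EI = 45000 kN·m²: δ_0 = 0.077312 m and δ_{22} = 0.008575 m/kN.
Compatibility — the spring shortens by R_2/k under the reaction it provides: δ_0 − R_2·δ_{22} = R_2/k. With 1/k = 0.000067 m/kN, R_2 = δ_0 / (δ_{22} + 1/k) = 0.077312 / (0.008575 + 0.000067) = 8.946 kN.
Moment equilibrium about 1: M_1 = Σ(load moments about 1) − R_2·L = 117.6 − 8.946×10.5 = 23.66 kN·m.

M_1 = 23.66 kN·m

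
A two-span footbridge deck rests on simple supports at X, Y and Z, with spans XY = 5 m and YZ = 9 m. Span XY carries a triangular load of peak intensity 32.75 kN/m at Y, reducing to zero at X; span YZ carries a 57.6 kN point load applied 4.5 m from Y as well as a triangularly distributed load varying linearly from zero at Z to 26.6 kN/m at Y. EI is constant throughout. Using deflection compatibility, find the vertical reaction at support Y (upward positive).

R_Y = 217.4 kN

Insert a hinge at Y; M_Y is the redundant, and each span becomes simply supported.
Rotations at Y on the released spans (each span's end-slope, ×1/EI):
  span XY: triangular load, peak 32.75: w₀L³/(45EI) = 90.97/EI
  span YZ: point load 57.6 at a = 4.5: Pab(L + b)/(6LEI) = 291.6/EI
  span YZ: triangular load, peak 26.6: w₀L³/(45EI) = 430.9/EI
  relative rotation θ_0 = (90.97 + 722.5)/EI = 813.5/EI
A unit hogging moment at Y produces rotation L₁/(3EI) + L₂/(3EI) = 4.667/EI.
Slope continuity at Y: θ_0 = M_Y·4.667/EI, so M_Y = 813.5/4.667 = 174.3 kN·m (hogging).
Span XY, ΣM about X with M_Y applied at Y: R_Y^{XY}·5 = 272.9 + 174.3, so R_Y^{XY} = 89.45 kN and R_X = 81.88 − 89.45 = -7.572 kN.
Span YZ, ΣM about Z: R_Y^{YZ}·9 = 977.4 + 174.3, so R_Y^{YZ} = 128 kN and R_Z = 177.3 − 128 = 49.33 kN.
R_Y = 89.45 + 128 = 217.4 kN.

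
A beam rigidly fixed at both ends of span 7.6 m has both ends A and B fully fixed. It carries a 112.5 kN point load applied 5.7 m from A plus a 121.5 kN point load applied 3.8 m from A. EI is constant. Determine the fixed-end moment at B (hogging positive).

M_B = 235.7 kN·m

Release both end moments; the primary structure is a simply-supported span AB with redundants M_A and M_B.
End rotations of the released simple span under the applied load (×1/EI):
  at A: point load 112.5 at a = 5.7: Pab(L + b)/(6LEI) = 253.8/EI
  at B: point load 112.5 at a = 5.7: Pab(L + a)/(6LEI) = 355.4/EI
  at A: point load 121.5 at a = 3.8: Pab(L + b)/(6LEI) = 438.6/EI
  at B: point load 121.5 at a = 3.8: Pab(L + a)/(6LEI) = 438.6/EI
  θ_A0 = 692.4/EI,  θ_B0 = 794/EI
Flexibility coefficients: a unit moment at one end gives L/(3EI) there and L/(6EI) at the far end, so f₁₁ = f₂₂ = 2.533/EI and f₁₂ = f₂₁ = 1.267/EI.
Compatibility — zero rotation at each built-in end:
  2.533 M_A + 1.267 M_B = 692.4
  1.267 M_A + 2.533 M_B = 794
Solving the pair gives M_A = 155.5 kN·m and M_B = 235.7 kN·m (hogging).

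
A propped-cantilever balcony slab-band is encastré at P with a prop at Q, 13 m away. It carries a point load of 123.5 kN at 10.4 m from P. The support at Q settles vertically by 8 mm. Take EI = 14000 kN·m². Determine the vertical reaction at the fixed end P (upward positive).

Remove the prop at Q; the released (primary) structure is a cantilever built in at P.
Free-end deflection of the primary structure under the applied loading (downward +):
  point load 123.5 at a = 10.4: Pa²(3L − a)/(6EI) = 63672/EI
Flexibility coefficient — unit upward force at Q: δ_{QQ} = L³/(3EI) = 732.3/EI.
With EI = 14000 kN·m²: δ_0 = 4.548 m and δ_{QQ} = 0.05231 m/kN.
Compatibility — the beam at Q must follow the support down by 0.008 m: δ_0 − R_Q·δ_{QQ} = 0.008, so R_Q = (4.548 − 0.008)/0.05231 = 86.79 kN.
Vertical equilibrium: R_P = ΣP − R_Q = 123.5 − 86.79 = 36.71 kN.

R_P = 36.71 kN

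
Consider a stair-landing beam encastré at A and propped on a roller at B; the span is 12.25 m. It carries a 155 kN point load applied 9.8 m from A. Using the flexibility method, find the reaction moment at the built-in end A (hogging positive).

Remove the prop at B; the released (primary) structure is a cantilever built in at A.
Free-end deflection of the primary structure under the applied loading (downward +):
  point load 155 at a = 9.8: Pa²(3L − a)/(6EI) = 66864/EI
Tip deflection under a unit load at B: L³/(3EI) = 612.8/EI.
Compatibility at B: δ_0 − R_B·δ_{BB} = 0, so R_B = 66864/612.8 = 109.1 kN.
Moment equilibrium about A: M_A = Σ(load moments about A) − R_B·L = 1519 − 109.1×12.25 = 182.3 kN·m.

M_A = 182.3 kN·m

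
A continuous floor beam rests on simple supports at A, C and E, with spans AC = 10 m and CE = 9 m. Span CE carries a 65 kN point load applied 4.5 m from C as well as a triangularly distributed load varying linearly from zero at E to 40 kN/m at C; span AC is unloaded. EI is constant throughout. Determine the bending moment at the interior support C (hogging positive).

M_C = 154.3 kN·m

Insert a hinge at C; M_C is the redundant, and each span becomes simply supported.
Discontinuity in slope at C on the released structure — sum the simple-span end rotations:
  span CE: point load 65 at a = 4.5: Pab(L + b)/(6LEI) = 329.1/EI
  span CE: triangular load, peak 40: w₀L³/(45EI) = 648/EI
  relative rotation θ_0 = (0 + 977.1)/EI = 977.1/EI
A unit hogging moment at C produces rotation L₁/(3EI) + L₂/(3EI) = 6.333/EI.
Slope continuity at C: θ_0 = M_C·6.333/EI, so M_C = 977.1/6.333 = 154.3 kN·m (hogging).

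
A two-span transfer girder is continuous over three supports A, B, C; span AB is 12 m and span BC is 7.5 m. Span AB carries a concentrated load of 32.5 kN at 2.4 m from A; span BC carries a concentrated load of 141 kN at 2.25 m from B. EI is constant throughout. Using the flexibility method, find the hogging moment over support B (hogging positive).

Release continuity at B by inserting a hinge; the redundant is the internal moment M_B. The primary structure is two simply-supported spans AB and BC.
Rotations at B on the released spans (each span's end-slope, ×1/EI):
  span AB: point load 32.5 at a = 2.4: Pab(L + a)/(6LEI) = 149.8/EI
  span BC: point load 141 at a = 2.25: Pab(L + b)/(6LEI) = 471.9/EI
  relative rotation θ_0 = (149.8 + 471.9)/EI = 621.7/EI
A unit hogging moment at B produces rotation L₁/(3EI) + L₂/(3EI) = 6.5/EI.
Slope continuity at B: θ_0 = M_B·6.5/EI, so M_B = 621.7/6.5 = 95.64 kN·m (hogging).

M_B = 95.64 kN·m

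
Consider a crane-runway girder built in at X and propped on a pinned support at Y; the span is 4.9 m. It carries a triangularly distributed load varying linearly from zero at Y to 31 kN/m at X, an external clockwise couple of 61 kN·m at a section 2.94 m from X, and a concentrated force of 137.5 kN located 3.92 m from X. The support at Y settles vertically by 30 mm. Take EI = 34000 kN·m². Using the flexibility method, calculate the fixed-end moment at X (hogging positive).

M_X = 225.9 kN·m

Choose R_Y as the redundant. The primary structure is the cantilever fixed at X.
Free-end deflection of the primary structure under the applied loading (downward +):
  triangular load, peak 31 at the fixed end: w₀L⁴/(30EI) = 595.7/EI
  clockwise couple 61 at a = 2.94: M₀a(2L − a)/(2EI) = 615.1/EI
  point load 137.5 at a = 3.92: Pa²(3L − a)/(6EI) = 3796/EI
  δ_0 = 5007/EI
Flexibility coefficient — unit upward force at Y: δ_{YY} = L³/(3EI) = 39.22/EI.
With EI = 34000 kN·m²: δ_0 = 0.14726 m and δ_{YY} = 0.001153 m/kN.
Compatibility — the beam at Y must follow the support down by 0.03 m: δ_0 − R_Y·δ_{YY} = 0.03, so R_Y = (0.14726 − 0.03)/0.001153 = 101.7 kN.
Moment equilibrium about X: M_X = Σ(load moments about X) − R_Y·L = 724.1 − 101.7×4.9 = 225.9 kN·m.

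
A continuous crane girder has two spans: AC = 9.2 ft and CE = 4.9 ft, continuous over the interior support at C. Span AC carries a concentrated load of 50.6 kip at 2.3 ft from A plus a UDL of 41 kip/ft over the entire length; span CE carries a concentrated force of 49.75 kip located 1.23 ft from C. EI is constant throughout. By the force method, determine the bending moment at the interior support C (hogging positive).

M_C = 332.6 kip·ft

Take M_C as the redundant. Released structure: two simple spans AC and CE with a hinge at C.
Rotations at C on the released spans (each span's end-slope, ×1/EI):
  span AC: point load 50.6 at a = 2.3: Pab(L + a)/(6LEI) = 167.3/EI
  span AC: UDL 41: wL³/(24EI) = 1330/EI
  span CE: point load 49.75 at a = 1.23: Pab(L + b)/(6LEI) = 65.46/EI
  relative rotation θ_0 = (1498 + 65.46)/EI = 1563/EI
A unit hogging moment at C produces rotation L₁/(3EI) + L₂/(3EI) = 4.7/EI.
Slope continuity at C: θ_0 = M_C·4.7/EI, so M_C = 1563/4.7 = 332.6 kip·ft (hogging).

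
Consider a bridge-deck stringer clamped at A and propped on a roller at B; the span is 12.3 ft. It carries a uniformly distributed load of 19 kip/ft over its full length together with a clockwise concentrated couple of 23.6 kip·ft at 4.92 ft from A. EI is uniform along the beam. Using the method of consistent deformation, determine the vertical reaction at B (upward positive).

R_B = 89.48 kip

Take the reaction at B as the redundant and release it; the primary structure is a cantilever fixed at A.
Free-end deflection of the primary structure under the applied loading (downward +):
  UDL 19: wL⁴/(8EI) = 54361/EI
  clockwise couple 23.6 at a = 4.92: M₀a(2L − a)/(2EI) = 1143/EI
  δ_0 = 55503/EI
Tip deflection under a unit load at B: L³/(3EI) = 620.3/EI.
Compatibility at B: δ_0 − R_B·δ_{BB} = 0, so R_B = 55503/620.3 = 89.48 kip.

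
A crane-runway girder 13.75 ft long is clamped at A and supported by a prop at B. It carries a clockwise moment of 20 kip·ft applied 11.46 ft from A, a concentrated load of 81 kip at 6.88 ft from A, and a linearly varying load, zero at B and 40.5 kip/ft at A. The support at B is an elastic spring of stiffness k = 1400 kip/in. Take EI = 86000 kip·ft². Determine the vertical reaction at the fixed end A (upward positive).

Remove the prop at B; the released (primary) structure is a cantilever built in at A.
Downward deflection at the released point B due to the loads:
  clockwise couple 20 at a = 11.46: M₀a(2L − a)/(2EI) = 1838/EI
  point load 81 at a = 6.88: Pa²(3L − a)/(6EI) = 21963/EI
  triangular load, peak 40.5 at the fixed end: w₀L⁴/(30EI) = 48255/EI
  δ_0 = 72056/EI
Flexibility coefficient — unit upward force at B: δ_{BB} = L³/(3EI) = 866.5/EI.
With EI = 86000 kip·ft²: δ_0 = 0.83786 ft and δ_{BB} = 0.010076 ft/kip.
Compatibility — the spring shortens by R_B/k under the reaction it provides: δ_0 − R_B·δ_{BB} = R_B/k. With 1/k = 1/(1400×12) ft/kip = 0.00006 ft/kip, R_B = δ_0 / (δ_{BB} + 1/k) = 0.83786 / (0.010076 + 0.00006) = 82.67 kip.
Vertical equilibrium: R_A = ΣP − R_B = 359.4 − 82.67 = 276.8 kip.

R_A = 276.8 kip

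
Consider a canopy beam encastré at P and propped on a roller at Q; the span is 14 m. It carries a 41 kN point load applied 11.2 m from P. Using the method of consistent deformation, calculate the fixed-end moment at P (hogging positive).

M_P = 55.1 kN·m

Remove the prop at Q; the released (primary) structure is a cantilever built in at P.
Free-end deflection of the primary structure under the applied loading (downward +):
  point load 41 at a = 11.2: Pa²(3L − a)/(6EI) = 26401/EI
Tip deflection under a unit load at Q: L³/(3EI) = 914.7/EI.
The prop prevents deflection at Q: R_Q = δ_0/δ_{QQ} = 26401/914.7 = 28.86 kN.
Moment equilibrium about P: M_P = Σ(load moments about P) − R_Q·L = 459.2 − 28.86×14 = 55.1 kN·m.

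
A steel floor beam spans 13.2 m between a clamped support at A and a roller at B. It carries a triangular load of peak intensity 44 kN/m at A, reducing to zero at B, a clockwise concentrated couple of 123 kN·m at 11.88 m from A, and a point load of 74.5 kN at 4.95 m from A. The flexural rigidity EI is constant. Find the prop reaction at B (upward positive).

Release the roller at B. Primary structure: cantilever fixed at A.
Primary-structure tip deflection at B by superposition:
  triangular load, peak 44 at the fixed end: w₀L⁴/(30EI) = 44527/EI
  clockwise couple 123 at a = 11.88: M₀a(2L − a)/(2EI) = 10609/EI
  point load 74.5 at a = 4.95: Pa²(3L − a)/(6EI) = 10542/EI
  δ_0 = 65678/EI
Tip deflection under a unit load at B: L³/(3EI) = 766.7/EI.
The prop prevents deflection at B: R_B = δ_0/δ_{BB} = 65678/766.7 = 85.67 kN.

R_B = 85.67 kN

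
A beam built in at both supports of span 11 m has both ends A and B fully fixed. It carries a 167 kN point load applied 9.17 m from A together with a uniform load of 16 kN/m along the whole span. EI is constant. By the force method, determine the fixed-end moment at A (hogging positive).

M_A = 203.7 kN·m

Take the two fixed-end moments M_A, M_B as redundants; the released structure is the simple span AB.
Simple-span end rotations at A and B under the given loads:
  at A: point load 167 at a = 9.17: Pab(L + b)/(6LEI) = 544.8/EI
  at B: point load 167 at a = 9.17: Pab(L + a)/(6LEI) = 856.4/EI
  at A: UDL 16: wL³/(24EI) = 887.3/EI
  at B: UDL 16: wL³/(24EI) = 887.3/EI
  θ_A0 = 1432/EI,  θ_B0 = 1744/EI
Flexibility coefficients: a unit moment at one end gives L/(3EI) there and L/(6EI) at the far end, so f₁₁ = f₂₂ = 3.667/EI and f₁₂ = f₂₁ = 1.833/EI.
Compatibility — zero rotation at each built-in end:
  3.667 M_A + 1.833 M_B = 1432
  1.833 M_A + 3.667 M_B = 1744
Solving the pair gives M_A = 203.7 kN·m and M_B = 373.7 kN·m (hogging).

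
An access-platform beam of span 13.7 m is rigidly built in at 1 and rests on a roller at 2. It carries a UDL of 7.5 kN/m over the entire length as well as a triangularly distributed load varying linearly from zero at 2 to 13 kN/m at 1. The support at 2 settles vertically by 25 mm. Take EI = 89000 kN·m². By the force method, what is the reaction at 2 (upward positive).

Remove the prop at 2; the released (primary) structure is a cantilever built in at 1.
Downward deflection at the released point 2 due to the loads:
  UDL 7.5: wL⁴/(8EI) = 33026/EI
  triangular load, peak 13 at the fixed end: w₀L⁴/(30EI) = 15265/EI
  δ_0 = 48291/EI
Tip deflection under a unit load at 2: L³/(3EI) = 857.1/EI.
With EI = 89000 kN·m²: δ_0 = 0.5426 m and δ_{22} = 0.009631 m/kN.
Compatibility — the beam at 2 must follow the support down by 0.025 m: δ_0 − R_2·δ_{22} = 0.025, so R_2 = (0.5426 − 0.025)/0.009631 = 53.75 kN.

R_2 = 53.75 kN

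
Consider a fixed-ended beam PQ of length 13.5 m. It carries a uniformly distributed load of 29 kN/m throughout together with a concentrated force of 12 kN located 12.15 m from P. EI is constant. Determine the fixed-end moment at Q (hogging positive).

M_Q = 453.6 kN·m

Release both end moments; the primary structure is a simply-supported span PQ with redundants M_P and M_Q.
Simple-span end rotations at P and Q under the given loads:
  at P: UDL 29: wL³/(24EI) = 2973/EI
  at Q: UDL 29: wL³/(24EI) = 2973/EI
  at P: point load 12 at a = 12.15: Pab(L + b)/(6LEI) = 36.09/EI
  at Q: point load 12 at a = 12.15: Pab(L + a)/(6LEI) = 62.33/EI
  θ_P0 = 3009/EI,  θ_Q0 = 3035/EI
Flexibility coefficients: a unit moment at one end gives L/(3EI) there and L/(6EI) at the far end, so f₁₁ = f₂₂ = 4.5/EI and f₁₂ = f₂₁ = 2.25/EI.
Compatibility — zero rotation at each built-in end:
  4.5 M_P + 2.25 M_Q = 3009
  2.25 M_P + 4.5 M_Q = 3035
Solving the pair gives M_P = 441.9 kN·m and M_Q = 453.6 kN·m (hogging).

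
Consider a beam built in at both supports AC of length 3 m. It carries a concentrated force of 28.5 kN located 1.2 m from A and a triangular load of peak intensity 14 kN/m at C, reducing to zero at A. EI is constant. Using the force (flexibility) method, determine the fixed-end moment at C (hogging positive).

M_C = 14.51 kN·m

Release both end moments; the primary structure is a simply-supported span AC with redundants M_A and M_C.
Simple-span end rotations at A and C under the given loads:
  at A: point load 28.5 at a = 1.2: Pab(L + b)/(6LEI) = 16.42/EI
  at C: point load 28.5 at a = 1.2: Pab(L + a)/(6LEI) = 14.36/EI
  at A: triangular load, peak 14: 7w₀L³/(360EI) = 7.35/EI
  at C: triangular load, peak 14: w₀L³/(45EI) = 8.4/EI
  θ_A0 = 23.77/EI,  θ_C0 = 22.76/EI
Flexibility coefficients: a unit moment at one end gives L/(3EI) there and L/(6EI) at the far end, so f₁₁ = f₂₂ = 1/EI and f₁₂ = f₂₁ = 0.5/EI.
Compatibility — zero rotation at each built-in end:
  1 M_A + 0.5 M_C = 23.77
  0.5 M_A + 1 M_C = 22.76
Solving the pair gives M_A = 16.51 kN·m and M_C = 14.51 kN·m (hogging).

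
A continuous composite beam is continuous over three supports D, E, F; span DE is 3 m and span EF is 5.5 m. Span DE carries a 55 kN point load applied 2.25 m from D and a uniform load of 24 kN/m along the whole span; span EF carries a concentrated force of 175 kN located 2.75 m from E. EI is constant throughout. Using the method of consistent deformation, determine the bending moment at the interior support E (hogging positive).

Insert a hinge at E; M_E is the redundant, and each span becomes simply supported.
Rotations at E on the released spans (each span's end-slope, ×1/EI):
  span DE: point load 55 at a = 2.25: Pab(L + a)/(6LEI) = 27.07/EI
  span DE: UDL 24: wL³/(24EI) = 27/EI
  span EF: point load 175 at a = 2.75: Pab(L + b)/(6LEI) = 330.9/EI
  relative rotation θ_0 = (54.07 + 330.9)/EI = 384.9/EI
A unit hogging moment at E produces rotation L₁/(3EI) + L₂/(3EI) = 2.833/EI.
Compatibility: M_E·(L₁+L₂)/(3EI) = θ_0, giving M_E = 135.9 kN·m (hogging).

M_E = 135.9 kN·m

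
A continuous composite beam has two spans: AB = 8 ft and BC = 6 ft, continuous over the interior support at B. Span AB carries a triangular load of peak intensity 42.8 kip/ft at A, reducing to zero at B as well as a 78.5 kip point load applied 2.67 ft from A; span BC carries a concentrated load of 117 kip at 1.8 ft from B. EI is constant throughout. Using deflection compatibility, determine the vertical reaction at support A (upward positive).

R_A = 141.7 kip

Release continuity at B by inserting a hinge; the redundant is the internal moment M_B. The primary structure is two simply-supported spans AB and BC.
Discontinuity in slope at B on the released structure — sum the simple-span end rotations:
  span AB: triangular load, peak 42.8: 7w₀L³/(360EI) = 426.1/EI
  span AB: point load 78.5 at a = 2.67: Pab(L + a)/(6LEI) = 248.3/EI
  span BC: point load 117 at a = 1.8: Pab(L + b)/(6LEI) = 250.6/EI
  relative rotation θ_0 = (674.4 + 250.6)/EI = 925/EI
A unit hogging moment at B produces rotation L₁/(3EI) + L₂/(3EI) = 4.667/EI.
Slope continuity at B: θ_0 = M_B·4.667/EI, so M_B = 925/4.667 = 198.2 kip·ft (hogging).
Span AB, ΣM about A with M_B applied at B: R_B^{AB}·8 = 666.1 + 198.2, so R_B^{AB} = 108 kip and R_A = 249.7 − 108 = 141.7 kip.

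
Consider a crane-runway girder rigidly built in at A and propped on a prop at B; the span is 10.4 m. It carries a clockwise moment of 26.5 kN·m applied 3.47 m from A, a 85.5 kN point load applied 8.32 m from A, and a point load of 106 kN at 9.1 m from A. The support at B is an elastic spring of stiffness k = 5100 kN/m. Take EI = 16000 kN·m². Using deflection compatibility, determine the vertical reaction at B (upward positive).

R_B = 147.3 kN

Remove the prop at B; the released (primary) structure is a cantilever built in at A.
Free-end deflection of the primary structure under the applied loading (downward +):
  clockwise couple 26.5 at a = 3.47: M₀a(2L − a)/(2EI) = 796.8/EI
  point load 85.5 at a = 8.32: Pa²(3L − a)/(6EI) = 22569/EI
  point load 106 at a = 9.1: Pa²(3L − a)/(6EI) = 32332/EI
  δ_0 = 55698/EI
Tip deflection under a unit load at B: L³/(3EI) = 375/EI.
With EI = 16000 kN·m²: δ_0 = 3.4811 m and δ_{BB} = 0.023435 m/kN.
Compatibility — the spring shortens by R_B/k under the reaction it provides: δ_0 − R_B·δ_{BB} = R_B/k. With 1/k = 0.000196 m/kN, R_B = δ_0 / (δ_{BB} + 1/k) = 3.4811 / (0.023435 + 0.000196) = 147.3 kN.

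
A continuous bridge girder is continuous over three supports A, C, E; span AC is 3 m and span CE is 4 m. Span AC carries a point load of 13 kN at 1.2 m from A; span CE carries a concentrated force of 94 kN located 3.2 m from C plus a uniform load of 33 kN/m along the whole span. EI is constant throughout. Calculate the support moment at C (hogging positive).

Take M_C as the redundant. Released structure: two simple spans AC and CE with a hinge at C.
Discontinuity in slope at C on the released structure — sum the simple-span end rotations:
  span AC: point load 13 at a = 1.2: Pab(L + a)/(6LEI) = 6.552/EI
  span CE: point load 94 at a = 3.2: Pab(L + b)/(6LEI) = 48.13/EI
  span CE: UDL 33: wL³/(24EI) = 88/EI
  relative rotation θ_0 = (6.552 + 136.1)/EI = 142.7/EI
A unit hogging moment at C produces rotation L₁/(3EI) + L₂/(3EI) = 2.333/EI.
Compatibility: M_C·(L₁+L₂)/(3EI) = θ_0, giving M_C = 61.15 kN·m (hogging).

M_C = 61.15 kN·m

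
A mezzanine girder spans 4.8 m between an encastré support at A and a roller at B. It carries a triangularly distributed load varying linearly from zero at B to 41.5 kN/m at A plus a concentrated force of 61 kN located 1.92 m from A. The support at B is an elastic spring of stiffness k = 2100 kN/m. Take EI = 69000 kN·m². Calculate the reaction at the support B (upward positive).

R_B = 17.24 kN

Release the roller at B. Primary structure: cantilever fixed at A.
Downward deflection at the released point B due to the loads:
  triangular load, peak 41.5 at the fixed end: w₀L⁴/(30EI) = 734.3/EI
  point load 61 at a = 1.92: Pa²(3L − a)/(6EI) = 467.7/EI
  δ_0 = 1202/EI
Tip deflection under a unit load at B: L³/(3EI) = 36.86/EI.
With EI = 69000 kN·m²: δ_0 = 0.017421 m and δ_{BB} = 0.000534 m/kN.
Compatibility — the spring shortens by R_B/k under the reaction it provides: δ_0 − R_B·δ_{BB} = R_B/k. With 1/k = 0.000476 m/kN, R_B = δ_0 / (δ_{BB} + 1/k) = 0.017421 / (0.000534 + 0.000476) = 17.24 kN.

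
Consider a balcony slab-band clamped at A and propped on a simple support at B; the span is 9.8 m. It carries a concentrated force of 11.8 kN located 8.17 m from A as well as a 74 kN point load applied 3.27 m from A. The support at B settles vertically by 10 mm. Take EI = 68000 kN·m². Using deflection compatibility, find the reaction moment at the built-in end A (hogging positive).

Take the reaction at B as the redundant and release it; the primary structure is a cantilever fixed at A.
Primary-structure tip deflection at B by superposition:
  point load 11.8 at a = 8.17: Pa²(3L − a)/(6EI) = 2787/EI
  point load 74 at a = 3.27: Pa²(3L − a)/(6EI) = 3446/EI
  δ_0 = 6233/EI
Tip deflection under a unit load at B: L³/(3EI) = 313.7/EI.
With EI = 68000 kN·m²: δ_0 = 0.091661 m and δ_{BB} = 0.004614 m/kN.
Compatibility — the beam at B must follow the support down by 0.01 m: δ_0 − R_B·δ_{BB} = 0.01, so R_B = (0.091661 − 0.01)/0.004614 = 17.7 kN.
Moment equilibrium about A: M_A = Σ(load moments about A) − R_B·L = 338.4 − 17.7×9.8 = 164.9 kN·m.

M_A = 164.9 kN·m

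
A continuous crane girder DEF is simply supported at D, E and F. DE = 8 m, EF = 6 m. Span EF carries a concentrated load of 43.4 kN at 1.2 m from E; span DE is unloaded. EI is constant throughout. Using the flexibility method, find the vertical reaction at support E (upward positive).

Take M_E as the redundant. Released structure: two simple spans DE and EF with a hinge at E.
Discontinuity in slope at E on the released structure — sum the simple-span end rotations:
  span EF: point load 43.4 at a = 1.2: Pab(L + b)/(6LEI) = 75/EI
  relative rotation θ_0 = (0 + 75)/EI = 75/EI
A unit hogging moment at E produces rotation L₁/(3EI) + L₂/(3EI) = 4.667/EI.
Compatibility: M_E·(L₁+L₂)/(3EI) = θ_0, giving M_E = 16.07 kN·m (hogging).
Span DE, ΣM about D with M_E applied at E: R_E^{DE}·8 = 0 + 16.07, so R_E^{DE} = 2.009 kN and R_D = 0 − 2.009 = -2.009 kN.
Span EF, ΣM about F: R_E^{EF}·6 = 208.3 + 16.07, so R_E^{EF} = 37.4 kN and R_F = 43.4 − 37.4 = 6.002 kN.
R_E = 2.009 + 37.4 = 39.41 kN.

R_E = 39.41 kN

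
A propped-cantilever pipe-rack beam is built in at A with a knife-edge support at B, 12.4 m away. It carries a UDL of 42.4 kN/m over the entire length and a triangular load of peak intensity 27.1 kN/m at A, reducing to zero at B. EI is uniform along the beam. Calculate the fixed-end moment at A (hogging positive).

M_A = 1093 kN·m

Remove the prop at B; the released (primary) structure is a cantilever built in at A.
Primary-structure tip deflection at B by superposition:
  UDL 42.4: wL⁴/(8EI) = 125303/EI
  triangular load, peak 27.1 at the fixed end: w₀L⁴/(30EI) = 21357/EI
  δ_0 = 146660/EI
Tip deflection under a unit load at B: L³/(3EI) = 635.5/EI.
The prop prevents deflection at B: R_B = δ_0/δ_{BB} = 146660/635.5 = 230.8 kN.
Moment equilibrium about A: M_A = Σ(load moments about A) − R_B·L = 3954 − 230.8×12.4 = 1093 kN·m.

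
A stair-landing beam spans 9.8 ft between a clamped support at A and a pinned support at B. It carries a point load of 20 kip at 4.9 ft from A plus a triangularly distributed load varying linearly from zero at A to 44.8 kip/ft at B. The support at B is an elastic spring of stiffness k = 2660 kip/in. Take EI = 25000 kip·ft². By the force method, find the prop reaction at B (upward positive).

R_B = 126.7 kip

Choose R_B as the redundant. The primary structure is the cantilever fixed at A.
Downward deflection at the released point B due to the loads:
  point load 20 at a = 4.9: Pa²(3L − a)/(6EI) = 1961/EI
  triangular load, peak 44.8 at the free end: 11w₀L⁴/(120EI) = 37879/EI
  δ_0 = 39839/EI
Flexibility coefficient — unit upward force at B: δ_{BB} = L³/(3EI) = 313.7/EI.
With EI = 25000 kip·ft²: δ_0 = 1.5936 ft and δ_{BB} = 0.012549 ft/kip.
Compatibility — the spring shortens by R_B/k under the reaction it provides: δ_0 − R_B·δ_{BB} = R_B/k. With 1/k = 1/(2660×12) ft/kip = 0.000031 ft/kip, R_B = δ_0 / (δ_{BB} + 1/k) = 1.5936 / (0.012549 + 0.000031) = 126.7 kip.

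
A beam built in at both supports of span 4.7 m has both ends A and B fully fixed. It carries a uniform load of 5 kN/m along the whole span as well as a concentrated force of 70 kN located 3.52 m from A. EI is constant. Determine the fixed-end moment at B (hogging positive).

Release both end moments; the primary structure is a simply-supported span AB with redundants M_A and M_B.
Simple-span end rotations at A and B under the given loads:
  at A: UDL 5: wL³/(24EI) = 21.63/EI
  at B: UDL 5: wL³/(24EI) = 21.63/EI
  at A: point load 70 at a = 3.52: Pab(L + b)/(6LEI) = 60.62/EI
  at B: point load 70 at a = 3.52: Pab(L + a)/(6LEI) = 84.75/EI
  θ_A0 = 82.25/EI,  θ_B0 = 106.4/EI
Flexibility coefficients: a unit moment at one end gives L/(3EI) there and L/(6EI) at the far end, so f₁₁ = f₂₂ = 1.567/EI and f₁₂ = f₂₁ = 0.7833/EI.
Compatibility — zero rotation at each built-in end:
  1.567 M_A + 0.7833 M_B = 82.25
  0.7833 M_A + 1.567 M_B = 106.4
Solving the pair gives M_A = 24.74 kN·m and M_B = 55.53 kN·m (hogging).

M_B = 55.53 kN·m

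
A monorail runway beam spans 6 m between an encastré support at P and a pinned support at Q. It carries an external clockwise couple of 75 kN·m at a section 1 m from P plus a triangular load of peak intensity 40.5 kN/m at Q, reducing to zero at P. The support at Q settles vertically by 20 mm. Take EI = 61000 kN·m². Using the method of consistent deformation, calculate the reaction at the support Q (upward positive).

Release the roller at Q. Primary structure: cantilever fixed at P.
Primary-structure tip deflection at Q by superposition:
  clockwise couple 75 at a = 1: M₀a(2L − a)/(2EI) = 412.5/EI
  triangular load, peak 40.5 at the free end: 11w₀L⁴/(120EI) = 4811/EI
  δ_0 = 5224/EI
Flexibility coefficient — unit upward force at Q: δ_{QQ} = L³/(3EI) = 72/EI.
With EI = 61000 kN·m²: δ_0 = 0.085638 m and δ_{QQ} = 0.00118 m/kN.
Compatibility — the beam at Q must follow the support down by 0.02 m: δ_0 − R_Q·δ_{QQ} = 0.02, so R_Q = (0.085638 − 0.02)/0.00118 = 55.61 kN.

R_Q = 55.61 kN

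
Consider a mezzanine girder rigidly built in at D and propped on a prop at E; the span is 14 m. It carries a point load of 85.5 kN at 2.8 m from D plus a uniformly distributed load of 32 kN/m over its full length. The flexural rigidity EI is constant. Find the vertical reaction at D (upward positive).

R_D = 360.7 kN

Remove the prop at E; the released (primary) structure is a cantilever built in at D.
Deflection at E on the released cantilever, summing each load's contribution:
  point load 85.5 at a = 2.8: Pa²(3L − a)/(6EI) = 4379/EI
  UDL 32: wL⁴/(8EI) = 153664/EI
  δ_0 = 158043/EI
Tip deflection under a unit load at E: L³/(3EI) = 914.7/EI.
The prop prevents deflection at E: R_E = δ_0/δ_{EE} = 158043/914.7 = 172.8 kN.
Vertical equilibrium: R_D = ΣP − R_E = 533.5 − 172.8 = 360.7 kN.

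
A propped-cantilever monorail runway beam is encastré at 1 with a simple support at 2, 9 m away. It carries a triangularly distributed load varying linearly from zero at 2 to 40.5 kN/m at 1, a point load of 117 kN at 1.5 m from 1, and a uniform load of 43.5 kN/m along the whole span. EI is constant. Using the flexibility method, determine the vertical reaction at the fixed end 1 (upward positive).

Release the roller at 2. Primary structure: cantilever fixed at 1.
Primary-structure tip deflection at 2 by superposition:
  triangular load, peak 40.5 at the fixed end: w₀L⁴/(30EI) = 8857/EI
  point load 117 at a = 1.5: Pa²(3L − a)/(6EI) = 1119/EI
  UDL 43.5: wL⁴/(8EI) = 35675/EI
  δ_0 = 45652/EI
Tip deflection under a unit load at 2: L³/(3EI) = 243/EI.
The prop prevents deflection at 2: R_2 = δ_0/δ_{22} = 45652/243 = 187.9 kN.
Vertical equilibrium: R_1 = ΣP − R_2 = 690.8 − 187.9 = 502.9 kN.

R_1 = 502.9 kN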